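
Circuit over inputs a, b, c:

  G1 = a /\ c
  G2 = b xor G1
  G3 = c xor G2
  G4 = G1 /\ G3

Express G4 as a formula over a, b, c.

(a /\ c) /\ (c xor (b xor (a /\ c)))

G1 = a /\ c
G2 = b xor G1 = b xor (a /\ c)
G3 = c xor G2 = c xor (b xor (a /\ c))
G4 = G1 /\ G3 = (a /\ c) /\ (c xor (b xor (a /\ c)))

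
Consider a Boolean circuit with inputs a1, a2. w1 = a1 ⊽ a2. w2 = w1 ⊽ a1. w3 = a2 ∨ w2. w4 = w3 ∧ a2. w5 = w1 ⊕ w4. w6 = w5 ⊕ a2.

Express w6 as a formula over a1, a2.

((a1 ⊽ a2) ⊕ ((a2 ∨ ((a1 ⊽ a2) ⊽ a1)) ∧ a2)) ⊕ a2

w1 = a1 ⊽ a2
w2 = w1 ⊽ a1 = (a1 ⊽ a2) ⊽ a1
w3 = a2 ∨ w2 = a2 ∨ ((a1 ⊽ a2) ⊽ a1)
w4 = w3 ∧ a2 = (a2 ∨ ((a1 ⊽ a2) ⊽ a1)) ∧ a2
w5 = w1 ⊕ w4 = (a1 ⊽ a2) ⊕ ((a2 ∨ ((a1 ⊽ a2) ⊽ a1)) ∧ a2)
w6 = w5 ⊕ a2 = ((a1 ⊽ a2) ⊕ ((a2 ∨ ((a1 ⊽ a2) ⊽ a1)) ∧ a2)) ⊕ a2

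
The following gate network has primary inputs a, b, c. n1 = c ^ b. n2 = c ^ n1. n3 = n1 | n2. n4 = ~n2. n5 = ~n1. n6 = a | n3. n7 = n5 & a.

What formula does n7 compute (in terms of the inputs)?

n1 = c ^ b
n5 = ~n1 = ~(c ^ b)
n7 = n5 & a = ~(c ^ b) & a

~(c ^ b) & a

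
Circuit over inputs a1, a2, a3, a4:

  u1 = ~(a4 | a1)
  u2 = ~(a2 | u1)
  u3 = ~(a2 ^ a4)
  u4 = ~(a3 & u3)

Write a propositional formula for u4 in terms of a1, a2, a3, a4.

u3 = ~(a2 ^ a4)
u4 = ~(a3 & u3) = ~(a3 & (~(a2 ^ a4)))

~(a3 & (~(a2 ^ a4)))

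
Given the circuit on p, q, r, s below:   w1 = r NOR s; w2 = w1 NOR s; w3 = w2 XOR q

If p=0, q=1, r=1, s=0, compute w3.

w1 = 1 NOR 0 = 0
w2 = 0 NOR 0 = 1
w3 = 1 XOR 1 = 0

0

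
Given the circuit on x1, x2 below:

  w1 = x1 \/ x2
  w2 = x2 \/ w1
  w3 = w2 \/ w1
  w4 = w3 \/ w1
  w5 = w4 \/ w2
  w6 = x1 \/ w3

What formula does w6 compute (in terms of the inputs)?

w1 = x1 \/ x2
w2 = x2 \/ w1 = x2 \/ (x1 \/ x2)
w3 = w2 \/ w1 = (x2 \/ (x1 \/ x2)) \/ (x1 \/ x2)
w6 = x1 \/ w3 = x1 \/ ((x2 \/ (x1 \/ x2)) \/ (x1 \/ x2))

x1 \/ ((x2 \/ (x1 \/ x2)) \/ (x1 \/ x2))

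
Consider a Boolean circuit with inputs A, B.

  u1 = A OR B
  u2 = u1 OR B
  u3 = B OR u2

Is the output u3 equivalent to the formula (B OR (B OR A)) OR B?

Yes

u1 = A OR B
u2 = u1 OR B = (A OR B) OR B
u3 = B OR u2 = B OR ((A OR B) OR B)
At A=0, B=0: circuit gives 0, formula gives 0.
At A=0, B=1: circuit gives 1, formula gives 1.
Agrees on all 4 inputs.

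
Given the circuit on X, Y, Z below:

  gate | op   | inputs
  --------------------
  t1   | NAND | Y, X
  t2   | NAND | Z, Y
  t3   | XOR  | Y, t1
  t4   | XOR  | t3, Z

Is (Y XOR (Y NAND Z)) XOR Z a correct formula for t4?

t1 = Y NAND X
t3 = Y XOR t1 = Y XOR (Y NAND X)
t4 = t3 XOR Z = (Y XOR (Y NAND X)) XOR Z
At X=0, Y=1, Z=1: circuit gives 1, formula gives 0.

No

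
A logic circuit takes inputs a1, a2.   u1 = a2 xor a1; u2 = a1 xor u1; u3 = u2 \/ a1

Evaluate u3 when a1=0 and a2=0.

u1 = 0 xor 0 = 0
u2 = 0 xor 0 = 0
u3 = 0 \/ 0 = 0

0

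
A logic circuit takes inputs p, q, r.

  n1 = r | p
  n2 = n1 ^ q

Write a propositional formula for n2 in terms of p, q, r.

(r | p) ^ q

n1 = r | p
n2 = n1 ^ q = (r | p) ^ q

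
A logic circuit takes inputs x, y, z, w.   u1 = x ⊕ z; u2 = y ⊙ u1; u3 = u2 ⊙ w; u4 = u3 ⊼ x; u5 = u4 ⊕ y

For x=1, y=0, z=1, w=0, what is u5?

1

u1 = 1 ⊕ 1 = 0
u2 = 0 ⊙ 0 = 1
u3 = 1 ⊙ 0 = 0
u4 = 0 ⊼ 1 = 1
u5 = 1 ⊕ 0 = 1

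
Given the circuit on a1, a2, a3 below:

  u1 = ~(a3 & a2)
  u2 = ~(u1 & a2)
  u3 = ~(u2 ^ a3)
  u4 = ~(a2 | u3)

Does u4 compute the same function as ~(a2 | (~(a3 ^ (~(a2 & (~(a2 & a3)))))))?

Yes

u1 = ~(a3 & a2)
u2 = ~(u1 & a2) = ~((~(a3 & a2)) & a2)
u3 = ~(u2 ^ a3) = ~((~((~(a3 & a2)) & a2)) ^ a3)
u4 = ~(a2 | u3) = ~(a2 | (~((~((~(a3 & a2)) & a2)) ^ a3)))
At a1=0, a2=0, a3=1: circuit gives 0, formula gives 0.
At a1=0, a2=0, a3=0: circuit gives 1, formula gives 1.
Agrees on all 8 inputs.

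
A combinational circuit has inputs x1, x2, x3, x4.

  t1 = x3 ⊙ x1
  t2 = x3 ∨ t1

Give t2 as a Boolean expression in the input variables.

t1 = x3 ⊙ x1
t2 = x3 ∨ t1 = x3 ∨ (x3 ⊙ x1)

x3 ∨ (x3 ⊙ x1)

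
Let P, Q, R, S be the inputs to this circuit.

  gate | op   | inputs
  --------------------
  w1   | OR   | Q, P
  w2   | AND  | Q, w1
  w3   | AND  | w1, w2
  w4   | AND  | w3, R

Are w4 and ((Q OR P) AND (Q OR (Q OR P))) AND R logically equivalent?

No

w1 = Q OR P
w2 = Q AND w1 = Q AND (Q OR P)
w3 = w1 AND w2 = (Q OR P) AND (Q AND (Q OR P))
w4 = w3 AND R = ((Q OR P) AND (Q AND (Q OR P))) AND R
At P=1, Q=0, R=1, S=0: circuit gives 0, formula gives 1.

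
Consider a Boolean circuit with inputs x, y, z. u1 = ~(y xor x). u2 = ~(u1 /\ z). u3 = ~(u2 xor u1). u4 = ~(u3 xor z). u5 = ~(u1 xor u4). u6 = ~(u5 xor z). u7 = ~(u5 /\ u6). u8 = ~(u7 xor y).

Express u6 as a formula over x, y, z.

~((~((~(y xor x)) xor (~((~((~((~(y xor x)) /\ z)) xor (~(y xor x)))) xor z)))) xor z)

u1 = ~(y xor x)
u2 = ~(u1 /\ z) = ~((~(y xor x)) /\ z)
u3 = ~(u2 xor u1) = ~((~((~(y xor x)) /\ z)) xor (~(y xor x)))
u4 = ~(u3 xor z) = ~((~((~((~(y xor x)) /\ z)) xor (~(y xor x)))) xor z)
u5 = ~(u1 xor u4) = ~((~(y xor x)) xor (~((~((~((~(y xor x)) /\ z)) xor (~(y xor x)))) xor z)))
u6 = ~(u5 xor z) = ~((~((~(y xor x)) xor (~((~((~((~(y xor x)) /\ z)) xor (~(y xor x)))) xor z)))) xor z)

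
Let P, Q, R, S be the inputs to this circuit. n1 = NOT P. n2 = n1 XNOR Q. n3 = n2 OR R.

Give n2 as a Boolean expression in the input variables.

n1 = NOT P
n2 = n1 XNOR Q = NOT P XNOR Q

NOT P XNOR Q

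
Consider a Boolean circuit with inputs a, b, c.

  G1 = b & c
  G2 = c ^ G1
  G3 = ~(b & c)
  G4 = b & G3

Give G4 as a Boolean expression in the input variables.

G3 = ~(b & c)
G4 = b & G3 = b & (~(b & c))

b & (~(b & c))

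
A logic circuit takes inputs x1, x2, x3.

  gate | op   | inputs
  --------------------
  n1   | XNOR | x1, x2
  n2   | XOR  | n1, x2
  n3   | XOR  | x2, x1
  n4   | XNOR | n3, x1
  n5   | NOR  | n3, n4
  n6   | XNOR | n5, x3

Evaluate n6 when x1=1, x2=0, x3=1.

0

n3 = 0 XOR 1 = 1
n4 = 1 XNOR 1 = 1
n5 = 1 NOR 1 = 0
n6 = 0 XNOR 1 = 0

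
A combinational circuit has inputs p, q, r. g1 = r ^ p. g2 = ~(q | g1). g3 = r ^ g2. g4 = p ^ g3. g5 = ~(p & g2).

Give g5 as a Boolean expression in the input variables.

g1 = r ^ p
g2 = ~(q | g1) = ~(q | (r ^ p))
g5 = ~(p & g2) = ~(p & (~(q | (r ^ p))))

~(p & (~(q | (r ^ p))))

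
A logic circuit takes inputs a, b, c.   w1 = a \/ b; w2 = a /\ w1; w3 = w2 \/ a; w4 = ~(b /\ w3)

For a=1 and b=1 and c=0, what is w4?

0

w1 = 1 \/ 1 = 1
w2 = 1 /\ 1 = 1
w3 = 1 \/ 1 = 1
w4 = ~(1 /\ 1) = 0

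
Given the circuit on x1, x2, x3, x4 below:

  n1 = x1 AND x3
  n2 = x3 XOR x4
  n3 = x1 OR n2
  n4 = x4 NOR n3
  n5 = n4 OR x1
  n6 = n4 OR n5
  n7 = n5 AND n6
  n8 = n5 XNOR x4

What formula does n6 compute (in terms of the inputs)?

n2 = x3 XOR x4
n3 = x1 OR n2 = x1 OR (x3 XOR x4)
n4 = x4 NOR n3 = x4 NOR (x1 OR (x3 XOR x4))
n5 = n4 OR x1 = (x4 NOR (x1 OR (x3 XOR x4))) OR x1
n6 = n4 OR n5 = (x4 NOR (x1 OR (x3 XOR x4))) OR ((x4 NOR (x1 OR (x3 XOR x4))) OR x1)

(x4 NOR (x1 OR (x3 XOR x4))) OR ((x4 NOR (x1 OR (x3 XOR x4))) OR x1)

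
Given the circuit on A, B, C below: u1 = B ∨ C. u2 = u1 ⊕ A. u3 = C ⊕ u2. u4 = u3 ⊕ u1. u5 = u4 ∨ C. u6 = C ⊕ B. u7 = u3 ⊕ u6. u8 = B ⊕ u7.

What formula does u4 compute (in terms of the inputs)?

u1 = B ∨ C
u2 = u1 ⊕ A = (B ∨ C) ⊕ A
u3 = C ⊕ u2 = C ⊕ ((B ∨ C) ⊕ A)
u4 = u3 ⊕ u1 = (C ⊕ ((B ∨ C) ⊕ A)) ⊕ (B ∨ C)

(C ⊕ ((B ∨ C) ⊕ A)) ⊕ (B ∨ C)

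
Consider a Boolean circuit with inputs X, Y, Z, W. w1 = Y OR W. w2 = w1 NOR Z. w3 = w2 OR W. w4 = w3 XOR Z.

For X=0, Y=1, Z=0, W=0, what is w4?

0

w1 = 1 OR 0 = 1
w2 = 1 NOR 0 = 0
w3 = 0 OR 0 = 0
w4 = 0 XOR 0 = 0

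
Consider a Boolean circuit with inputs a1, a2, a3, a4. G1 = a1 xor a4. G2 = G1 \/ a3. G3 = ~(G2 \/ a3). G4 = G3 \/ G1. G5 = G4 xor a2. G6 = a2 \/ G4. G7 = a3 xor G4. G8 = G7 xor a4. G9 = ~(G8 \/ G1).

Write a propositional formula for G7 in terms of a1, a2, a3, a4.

G1 = a1 xor a4
G2 = G1 \/ a3 = (a1 xor a4) \/ a3
G3 = ~(G2 \/ a3) = ~(((a1 xor a4) \/ a3) \/ a3)
G4 = G3 \/ G1 = (~(((a1 xor a4) \/ a3) \/ a3)) \/ (a1 xor a4)
G7 = a3 xor G4 = a3 xor ((~(((a1 xor a4) \/ a3) \/ a3)) \/ (a1 xor a4))

a3 xor ((~(((a1 xor a4) \/ a3) \/ a3)) \/ (a1 xor a4))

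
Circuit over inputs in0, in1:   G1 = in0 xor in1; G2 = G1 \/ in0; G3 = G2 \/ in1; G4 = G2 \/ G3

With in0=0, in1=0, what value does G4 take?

G1 = 0 xor 0 = 0
G2 = 0 \/ 0 = 0
G3 = 0 \/ 0 = 0
G4 = 0 \/ 0 = 0

0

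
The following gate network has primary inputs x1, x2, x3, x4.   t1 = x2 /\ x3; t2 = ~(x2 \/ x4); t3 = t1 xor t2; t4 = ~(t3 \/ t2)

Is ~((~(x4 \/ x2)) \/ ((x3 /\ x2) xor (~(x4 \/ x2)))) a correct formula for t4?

Yes

t1 = x2 /\ x3
t2 = ~(x2 \/ x4)
t3 = t1 xor t2 = (x2 /\ x3) xor (~(x2 \/ x4))
t4 = ~(t3 \/ t2) = ~(((x2 /\ x3) xor (~(x2 \/ x4))) \/ (~(x2 \/ x4)))
At x1=0, x2=0, x3=0, x4=0: circuit gives 0, formula gives 0.
At x1=0, x2=0, x3=0, x4=1: circuit gives 1, formula gives 1.
Agrees on all 16 inputs.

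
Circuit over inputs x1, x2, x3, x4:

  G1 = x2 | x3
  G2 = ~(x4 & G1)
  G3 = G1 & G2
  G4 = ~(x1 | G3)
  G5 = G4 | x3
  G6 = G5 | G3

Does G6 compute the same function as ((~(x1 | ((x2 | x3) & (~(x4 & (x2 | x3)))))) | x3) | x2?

G1 = x2 | x3
G2 = ~(x4 & G1) = ~(x4 & (x2 | x3))
G3 = G1 & G2 = (x2 | x3) & (~(x4 & (x2 | x3)))
G4 = ~(x1 | G3) = ~(x1 | ((x2 | x3) & (~(x4 & (x2 | x3)))))
G5 = G4 | x3 = (~(x1 | ((x2 | x3) & (~(x4 & (x2 | x3)))))) | x3
G6 = G5 | G3 = ((~(x1 | ((x2 | x3) & (~(x4 & (x2 | x3)))))) | x3) | ((x2 | x3) & (~(x4 & (x2 | x3))))
At x1=1, x2=1, x3=0, x4=1: circuit gives 0, formula gives 1.

No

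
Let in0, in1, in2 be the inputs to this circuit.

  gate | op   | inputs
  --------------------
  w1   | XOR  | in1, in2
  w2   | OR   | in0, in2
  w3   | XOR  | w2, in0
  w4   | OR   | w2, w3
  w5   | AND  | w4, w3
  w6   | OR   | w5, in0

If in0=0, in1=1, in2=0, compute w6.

w2 = 0 OR 0 = 0
w3 = 0 XOR 0 = 0
w4 = 0 OR 0 = 0
w5 = 0 AND 0 = 0
w6 = 0 OR 0 = 0

0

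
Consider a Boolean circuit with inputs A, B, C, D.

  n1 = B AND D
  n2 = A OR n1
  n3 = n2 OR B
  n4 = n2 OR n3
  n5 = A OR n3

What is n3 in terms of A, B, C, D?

n1 = B AND D
n2 = A OR n1 = A OR (B AND D)
n3 = n2 OR B = (A OR (B AND D)) OR B

(A OR (B AND D)) OR B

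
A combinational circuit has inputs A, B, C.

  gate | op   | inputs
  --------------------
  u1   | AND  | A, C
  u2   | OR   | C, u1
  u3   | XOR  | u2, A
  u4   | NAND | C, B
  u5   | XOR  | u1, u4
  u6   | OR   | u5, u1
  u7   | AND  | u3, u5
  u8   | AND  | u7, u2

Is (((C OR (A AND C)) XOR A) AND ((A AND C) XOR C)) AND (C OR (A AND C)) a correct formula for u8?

No

u1 = A AND C
u2 = C OR u1 = C OR (A AND C)
u3 = u2 XOR A = (C OR (A AND C)) XOR A
u4 = C NAND B
u5 = u1 XOR u4 = (A AND C) XOR (C NAND B)
u7 = u3 AND u5 = ((C OR (A AND C)) XOR A) AND ((A AND C) XOR (C NAND B))
u8 = u7 AND u2 = (((C OR (A AND C)) XOR A) AND ((A AND C) XOR (C NAND B))) AND (C OR (A AND C))
At A=0, B=1, C=1: circuit gives 0, formula gives 1.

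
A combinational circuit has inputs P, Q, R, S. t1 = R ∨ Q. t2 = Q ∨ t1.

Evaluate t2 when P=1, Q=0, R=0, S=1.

0

t1 = 0 ∨ 0 = 0
t2 = 0 ∨ 0 = 0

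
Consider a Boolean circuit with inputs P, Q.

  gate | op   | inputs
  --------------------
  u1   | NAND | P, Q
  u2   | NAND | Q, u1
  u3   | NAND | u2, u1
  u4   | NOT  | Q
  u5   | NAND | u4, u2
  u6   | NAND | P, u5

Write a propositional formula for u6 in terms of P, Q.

P NAND (NOT Q NAND (Q NAND (P NAND Q)))

u1 = P NAND Q
u2 = Q NAND u1 = Q NAND (P NAND Q)
u4 = NOT Q
u5 = u4 NAND u2 = NOT Q NAND (Q NAND (P NAND Q))
u6 = P NAND u5 = P NAND (NOT Q NAND (Q NAND (P NAND Q)))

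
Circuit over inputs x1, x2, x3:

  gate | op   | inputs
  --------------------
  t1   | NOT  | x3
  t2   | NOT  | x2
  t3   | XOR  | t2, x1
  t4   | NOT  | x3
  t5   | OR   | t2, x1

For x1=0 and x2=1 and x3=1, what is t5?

0

t2 = NOT 1 = 0
t5 = 0 OR 0 = 0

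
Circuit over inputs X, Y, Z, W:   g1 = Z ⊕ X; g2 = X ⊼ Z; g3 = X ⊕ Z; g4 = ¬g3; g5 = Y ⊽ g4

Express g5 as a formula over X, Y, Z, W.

Y ⊽ ¬(X ⊕ Z)

g3 = X ⊕ Z
g4 = ¬g3 = ¬(X ⊕ Z)
g5 = Y ⊽ g4 = Y ⊽ ¬(X ⊕ Z)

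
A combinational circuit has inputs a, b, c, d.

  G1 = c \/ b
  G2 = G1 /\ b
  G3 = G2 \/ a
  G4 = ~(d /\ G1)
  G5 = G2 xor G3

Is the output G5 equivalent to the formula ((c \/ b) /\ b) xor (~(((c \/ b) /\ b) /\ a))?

G1 = c \/ b
G2 = G1 /\ b = (c \/ b) /\ b
G3 = G2 \/ a = ((c \/ b) /\ b) \/ a
G5 = G2 xor G3 = ((c \/ b) /\ b) xor (((c \/ b) /\ b) \/ a)
At a=0, b=0, c=0, d=0: circuit gives 0, formula gives 1.

No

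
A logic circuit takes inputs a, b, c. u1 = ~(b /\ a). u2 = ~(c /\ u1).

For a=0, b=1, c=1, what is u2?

u1 = ~(1 /\ 0) = 1
u2 = ~(1 /\ 1) = 0

0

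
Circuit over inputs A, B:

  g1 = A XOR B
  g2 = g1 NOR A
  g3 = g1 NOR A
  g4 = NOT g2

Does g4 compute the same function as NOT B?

g1 = A XOR B
g2 = g1 NOR A = (A XOR B) NOR A
g4 = NOT g2 = NOT ((A XOR B) NOR A)
At A=0, B=0: circuit gives 0, formula gives 1.

No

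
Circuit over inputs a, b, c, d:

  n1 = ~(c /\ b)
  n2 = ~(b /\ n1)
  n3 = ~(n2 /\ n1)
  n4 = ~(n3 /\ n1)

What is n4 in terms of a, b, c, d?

~((~((~(b /\ (~(c /\ b)))) /\ (~(c /\ b)))) /\ (~(c /\ b)))

n1 = ~(c /\ b)
n2 = ~(b /\ n1) = ~(b /\ (~(c /\ b)))
n3 = ~(n2 /\ n1) = ~((~(b /\ (~(c /\ b)))) /\ (~(c /\ b)))
n4 = ~(n3 /\ n1) = ~((~((~(b /\ (~(c /\ b)))) /\ (~(c /\ b)))) /\ (~(c /\ b)))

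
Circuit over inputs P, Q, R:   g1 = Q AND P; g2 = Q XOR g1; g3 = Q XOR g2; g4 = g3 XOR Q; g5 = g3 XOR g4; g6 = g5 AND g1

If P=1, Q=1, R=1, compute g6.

g1 = 1 AND 1 = 1
g2 = 1 XOR 1 = 0
g3 = 1 XOR 0 = 1
g4 = 1 XOR 1 = 0
g5 = 1 XOR 0 = 1
g6 = 1 AND 1 = 1

1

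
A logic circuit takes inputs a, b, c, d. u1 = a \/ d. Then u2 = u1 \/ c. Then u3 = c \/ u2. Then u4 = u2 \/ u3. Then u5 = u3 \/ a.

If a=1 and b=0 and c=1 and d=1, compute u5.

u1 = 1 \/ 1 = 1
u2 = 1 \/ 1 = 1
u3 = 1 \/ 1 = 1
u5 = 1 \/ 1 = 1

1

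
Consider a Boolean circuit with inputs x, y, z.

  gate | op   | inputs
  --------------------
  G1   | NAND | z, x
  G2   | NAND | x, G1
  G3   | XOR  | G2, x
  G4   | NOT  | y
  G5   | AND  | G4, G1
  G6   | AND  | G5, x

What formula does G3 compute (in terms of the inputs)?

(x NAND (z NAND x)) XOR x

G1 = z NAND x
G2 = x NAND G1 = x NAND (z NAND x)
G3 = G2 XOR x = (x NAND (z NAND x)) XOR x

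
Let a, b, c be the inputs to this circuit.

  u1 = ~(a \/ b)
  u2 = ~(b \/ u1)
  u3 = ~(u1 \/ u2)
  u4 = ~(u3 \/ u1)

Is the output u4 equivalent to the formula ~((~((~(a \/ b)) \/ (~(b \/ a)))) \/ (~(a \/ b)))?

u1 = ~(a \/ b)
u2 = ~(b \/ u1) = ~(b \/ (~(a \/ b)))
u3 = ~(u1 \/ u2) = ~((~(a \/ b)) \/ (~(b \/ (~(a \/ b)))))
u4 = ~(u3 \/ u1) = ~((~((~(a \/ b)) \/ (~(b \/ (~(a \/ b)))))) \/ (~(a \/ b)))
At a=1, b=0, c=0: circuit gives 1, formula gives 0.

No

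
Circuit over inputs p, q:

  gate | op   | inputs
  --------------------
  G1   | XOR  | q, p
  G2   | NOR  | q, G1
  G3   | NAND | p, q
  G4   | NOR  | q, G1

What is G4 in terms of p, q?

G1 = q XOR p
G4 = q NOR G1 = q NOR (q XOR p)

q NOR (q XOR p)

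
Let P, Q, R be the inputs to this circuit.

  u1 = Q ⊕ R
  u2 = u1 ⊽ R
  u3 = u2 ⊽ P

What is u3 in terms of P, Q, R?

u1 = Q ⊕ R
u2 = u1 ⊽ R = (Q ⊕ R) ⊽ R
u3 = u2 ⊽ P = ((Q ⊕ R) ⊽ R) ⊽ P

((Q ⊕ R) ⊽ R) ⊽ P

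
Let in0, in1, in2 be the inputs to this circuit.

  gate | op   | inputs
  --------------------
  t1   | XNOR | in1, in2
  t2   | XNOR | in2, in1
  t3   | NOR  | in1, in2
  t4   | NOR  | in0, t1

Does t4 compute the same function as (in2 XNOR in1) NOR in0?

Yes

t1 = in1 XNOR in2
t4 = in0 NOR t1 = in0 NOR (in1 XNOR in2)
At in0=0, in1=0, in2=0: circuit gives 0, formula gives 0.
At in0=0, in1=0, in2=1: circuit gives 1, formula gives 1.
Agrees on all 8 inputs.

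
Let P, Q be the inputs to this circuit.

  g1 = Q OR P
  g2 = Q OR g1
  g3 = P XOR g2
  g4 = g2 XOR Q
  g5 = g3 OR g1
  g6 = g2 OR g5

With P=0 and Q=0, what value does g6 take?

0

g1 = 0 OR 0 = 0
g2 = 0 OR 0 = 0
g3 = 0 XOR 0 = 0
g5 = 0 OR 0 = 0
g6 = 0 OR 0 = 0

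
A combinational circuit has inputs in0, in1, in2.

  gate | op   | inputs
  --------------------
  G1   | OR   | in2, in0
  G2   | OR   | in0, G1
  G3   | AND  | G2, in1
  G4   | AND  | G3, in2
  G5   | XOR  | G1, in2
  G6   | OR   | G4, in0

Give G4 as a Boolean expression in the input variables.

((in0 OR (in2 OR in0)) AND in1) AND in2

G1 = in2 OR in0
G2 = in0 OR G1 = in0 OR (in2 OR in0)
G3 = G2 AND in1 = (in0 OR (in2 OR in0)) AND in1
G4 = G3 AND in2 = ((in0 OR (in2 OR in0)) AND in1) AND in2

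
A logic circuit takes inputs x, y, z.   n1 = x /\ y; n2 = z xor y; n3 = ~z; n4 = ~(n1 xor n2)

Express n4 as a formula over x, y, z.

n1 = x /\ y
n2 = z xor y
n4 = ~(n1 xor n2) = ~((x /\ y) xor (z xor y))

~((x /\ y) xor (z xor y))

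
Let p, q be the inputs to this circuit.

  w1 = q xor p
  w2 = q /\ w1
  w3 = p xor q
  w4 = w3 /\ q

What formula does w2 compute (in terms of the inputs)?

q /\ (q xor p)

w1 = q xor p
w2 = q /\ w1 = q /\ (q xor p)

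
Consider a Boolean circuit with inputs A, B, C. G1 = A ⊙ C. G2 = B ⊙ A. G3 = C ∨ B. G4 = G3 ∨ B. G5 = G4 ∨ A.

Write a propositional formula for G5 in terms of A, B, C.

((C ∨ B) ∨ B) ∨ A

G3 = C ∨ B
G4 = G3 ∨ B = (C ∨ B) ∨ B
G5 = G4 ∨ A = ((C ∨ B) ∨ B) ∨ A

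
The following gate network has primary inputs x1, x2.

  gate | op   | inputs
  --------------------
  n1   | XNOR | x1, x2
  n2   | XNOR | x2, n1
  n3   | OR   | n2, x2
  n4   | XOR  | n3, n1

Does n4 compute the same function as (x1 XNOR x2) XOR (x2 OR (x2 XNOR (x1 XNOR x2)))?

n1 = x1 XNOR x2
n2 = x2 XNOR n1 = x2 XNOR (x1 XNOR x2)
n3 = n2 OR x2 = (x2 XNOR (x1 XNOR x2)) OR x2
n4 = n3 XOR n1 = ((x2 XNOR (x1 XNOR x2)) OR x2) XOR (x1 XNOR x2)
At x1=1, x2=1: circuit gives 0, formula gives 0.
At x1=0, x2=0: circuit gives 1, formula gives 1.
Agrees on all 4 inputs.

Yes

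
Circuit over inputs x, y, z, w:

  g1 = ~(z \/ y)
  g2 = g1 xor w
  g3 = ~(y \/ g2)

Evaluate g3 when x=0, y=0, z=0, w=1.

g1 = ~(0 \/ 0) = 1
g2 = 1 xor 1 = 0
g3 = ~(0 \/ 0) = 1

1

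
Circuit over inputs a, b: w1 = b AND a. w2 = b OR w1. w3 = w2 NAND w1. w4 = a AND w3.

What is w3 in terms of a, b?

w1 = b AND a
w2 = b OR w1 = b OR (b AND a)
w3 = w2 NAND w1 = (b OR (b AND a)) NAND (b AND a)

(b OR (b AND a)) NAND (b AND a)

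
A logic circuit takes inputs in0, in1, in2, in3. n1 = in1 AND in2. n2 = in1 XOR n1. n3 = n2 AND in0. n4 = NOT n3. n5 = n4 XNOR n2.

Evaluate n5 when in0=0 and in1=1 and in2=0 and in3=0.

n1 = 1 AND 0 = 0
n2 = 1 XOR 0 = 1
n3 = 1 AND 0 = 0
n4 = NOT 0 = 1
n5 = 1 XNOR 1 = 1

1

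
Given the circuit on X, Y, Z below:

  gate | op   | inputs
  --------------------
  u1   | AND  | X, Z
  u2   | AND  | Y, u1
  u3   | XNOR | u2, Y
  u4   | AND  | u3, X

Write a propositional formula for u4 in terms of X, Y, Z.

u1 = X AND Z
u2 = Y AND u1 = Y AND (X AND Z)
u3 = u2 XNOR Y = (Y AND (X AND Z)) XNOR Y
u4 = u3 AND X = ((Y AND (X AND Z)) XNOR Y) AND X

((Y AND (X AND Z)) XNOR Y) AND X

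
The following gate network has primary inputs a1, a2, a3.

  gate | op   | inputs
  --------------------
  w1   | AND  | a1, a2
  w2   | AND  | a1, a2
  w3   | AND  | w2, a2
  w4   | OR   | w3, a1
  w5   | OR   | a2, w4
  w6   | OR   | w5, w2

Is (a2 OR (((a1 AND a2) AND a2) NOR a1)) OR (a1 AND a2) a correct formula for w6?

w2 = a1 AND a2
w3 = w2 AND a2 = (a1 AND a2) AND a2
w4 = w3 OR a1 = ((a1 AND a2) AND a2) OR a1
w5 = a2 OR w4 = a2 OR (((a1 AND a2) AND a2) OR a1)
w6 = w5 OR w2 = (a2 OR (((a1 AND a2) AND a2) OR a1)) OR (a1 AND a2)
At a1=0, a2=0, a3=0: circuit gives 0, formula gives 1.

No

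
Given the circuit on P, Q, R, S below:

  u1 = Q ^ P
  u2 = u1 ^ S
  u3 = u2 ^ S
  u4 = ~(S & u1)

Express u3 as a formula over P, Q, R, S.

u1 = Q ^ P
u2 = u1 ^ S = (Q ^ P) ^ S
u3 = u2 ^ S = ((Q ^ P) ^ S) ^ S

((Q ^ P) ^ S) ^ S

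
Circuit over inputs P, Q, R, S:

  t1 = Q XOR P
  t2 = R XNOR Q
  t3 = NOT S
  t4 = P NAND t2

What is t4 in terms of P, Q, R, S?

t2 = R XNOR Q
t4 = P NAND t2 = P NAND (R XNOR Q)

P NAND (R XNOR Q)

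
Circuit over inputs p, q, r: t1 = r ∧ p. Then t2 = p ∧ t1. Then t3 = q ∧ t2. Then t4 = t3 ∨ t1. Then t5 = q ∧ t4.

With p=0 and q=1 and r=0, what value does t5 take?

0

t1 = 0 ∧ 0 = 0
t2 = 0 ∧ 0 = 0
t3 = 1 ∧ 0 = 0
t4 = 0 ∨ 0 = 0
t5 = 1 ∧ 0 = 0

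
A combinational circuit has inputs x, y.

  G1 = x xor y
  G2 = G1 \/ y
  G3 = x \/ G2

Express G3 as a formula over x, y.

x \/ ((x xor y) \/ y)

G1 = x xor y
G2 = G1 \/ y = (x xor y) \/ y
G3 = x \/ G2 = x \/ ((x xor y) \/ y)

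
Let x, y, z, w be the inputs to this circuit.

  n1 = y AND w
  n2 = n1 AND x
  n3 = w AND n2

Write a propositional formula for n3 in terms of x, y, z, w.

w AND ((y AND w) AND x)

n1 = y AND w
n2 = n1 AND x = (y AND w) AND x
n3 = w AND n2 = w AND ((y AND w) AND x)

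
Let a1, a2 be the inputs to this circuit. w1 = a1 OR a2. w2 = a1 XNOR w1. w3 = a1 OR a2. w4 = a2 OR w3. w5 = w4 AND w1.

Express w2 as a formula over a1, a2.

a1 XNOR (a1 OR a2)

w1 = a1 OR a2
w2 = a1 XNOR w1 = a1 XNOR (a1 OR a2)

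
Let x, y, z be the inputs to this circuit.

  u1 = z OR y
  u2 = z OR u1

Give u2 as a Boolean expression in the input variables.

z OR (z OR y)

u1 = z OR y
u2 = z OR u1 = z OR (z OR y)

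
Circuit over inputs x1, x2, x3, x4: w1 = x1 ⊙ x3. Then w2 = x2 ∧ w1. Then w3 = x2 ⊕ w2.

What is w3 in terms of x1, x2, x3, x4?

x2 ⊕ (x2 ∧ (x1 ⊙ x3))

w1 = x1 ⊙ x3
w2 = x2 ∧ w1 = x2 ∧ (x1 ⊙ x3)
w3 = x2 ⊕ w2 = x2 ⊕ (x2 ∧ (x1 ⊙ x3))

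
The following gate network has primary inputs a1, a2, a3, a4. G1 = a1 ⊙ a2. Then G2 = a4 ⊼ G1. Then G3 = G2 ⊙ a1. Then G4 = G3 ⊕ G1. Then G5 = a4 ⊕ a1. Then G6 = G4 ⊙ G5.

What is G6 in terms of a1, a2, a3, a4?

G1 = a1 ⊙ a2
G2 = a4 ⊼ G1 = a4 ⊼ (a1 ⊙ a2)
G3 = G2 ⊙ a1 = (a4 ⊼ (a1 ⊙ a2)) ⊙ a1
G4 = G3 ⊕ G1 = ((a4 ⊼ (a1 ⊙ a2)) ⊙ a1) ⊕ (a1 ⊙ a2)
G5 = a4 ⊕ a1
G6 = G4 ⊙ G5 = (((a4 ⊼ (a1 ⊙ a2)) ⊙ a1) ⊕ (a1 ⊙ a2)) ⊙ (a4 ⊕ a1)

(((a4 ⊼ (a1 ⊙ a2)) ⊙ a1) ⊕ (a1 ⊙ a2)) ⊙ (a4 ⊕ a1)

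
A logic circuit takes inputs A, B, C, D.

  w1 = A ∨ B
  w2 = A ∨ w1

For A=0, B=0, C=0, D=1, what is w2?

0

w1 = 0 ∨ 0 = 0
w2 = 0 ∨ 0 = 0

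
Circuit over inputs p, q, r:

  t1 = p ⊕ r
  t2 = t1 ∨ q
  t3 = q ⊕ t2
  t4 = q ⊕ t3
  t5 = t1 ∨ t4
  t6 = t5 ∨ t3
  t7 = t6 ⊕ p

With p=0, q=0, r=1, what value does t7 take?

1

t1 = 0 ⊕ 1 = 1
t2 = 1 ∨ 0 = 1
t3 = 0 ⊕ 1 = 1
t4 = 0 ⊕ 1 = 1
t5 = 1 ∨ 1 = 1
t6 = 1 ∨ 1 = 1
t7 = 1 ⊕ 0 = 1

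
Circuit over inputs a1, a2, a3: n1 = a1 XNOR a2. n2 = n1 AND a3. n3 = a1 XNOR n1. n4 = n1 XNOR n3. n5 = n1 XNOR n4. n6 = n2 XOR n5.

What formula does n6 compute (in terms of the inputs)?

((a1 XNOR a2) AND a3) XOR ((a1 XNOR a2) XNOR ((a1 XNOR a2) XNOR (a1 XNOR (a1 XNOR a2))))

n1 = a1 XNOR a2
n2 = n1 AND a3 = (a1 XNOR a2) AND a3
n3 = a1 XNOR n1 = a1 XNOR (a1 XNOR a2)
n4 = n1 XNOR n3 = (a1 XNOR a2) XNOR (a1 XNOR (a1 XNOR a2))
n5 = n1 XNOR n4 = (a1 XNOR a2) XNOR ((a1 XNOR a2) XNOR (a1 XNOR (a1 XNOR a2)))
n6 = n2 XOR n5 = ((a1 XNOR a2) AND a3) XOR ((a1 XNOR a2) XNOR ((a1 XNOR a2) XNOR (a1 XNOR (a1 XNOR a2))))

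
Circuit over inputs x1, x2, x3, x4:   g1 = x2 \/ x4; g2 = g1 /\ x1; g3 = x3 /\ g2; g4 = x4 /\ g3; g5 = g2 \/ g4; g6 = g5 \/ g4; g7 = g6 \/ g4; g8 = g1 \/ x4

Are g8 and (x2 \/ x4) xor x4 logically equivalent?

g1 = x2 \/ x4
g8 = g1 \/ x4 = (x2 \/ x4) \/ x4
At x1=0, x2=0, x3=0, x4=1: circuit gives 1, formula gives 0.

No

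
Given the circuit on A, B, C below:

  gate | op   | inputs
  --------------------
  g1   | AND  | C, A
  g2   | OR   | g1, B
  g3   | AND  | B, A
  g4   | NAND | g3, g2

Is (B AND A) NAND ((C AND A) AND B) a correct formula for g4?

g1 = C AND A
g2 = g1 OR B = (C AND A) OR B
g3 = B AND A
g4 = g3 NAND g2 = (B AND A) NAND ((C AND A) OR B)
At A=1, B=1, C=0: circuit gives 0, formula gives 1.

No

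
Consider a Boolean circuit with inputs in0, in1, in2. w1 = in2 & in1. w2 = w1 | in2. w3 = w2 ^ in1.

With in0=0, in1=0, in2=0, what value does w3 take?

0

w1 = 0 & 0 = 0
w2 = 0 | 0 = 0
w3 = 0 ^ 0 = 0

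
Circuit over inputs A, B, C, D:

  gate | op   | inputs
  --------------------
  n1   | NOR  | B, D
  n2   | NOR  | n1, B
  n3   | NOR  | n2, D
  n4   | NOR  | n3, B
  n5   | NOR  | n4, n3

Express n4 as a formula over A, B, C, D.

(((B NOR D) NOR B) NOR D) NOR B

n1 = B NOR D
n2 = n1 NOR B = (B NOR D) NOR B
n3 = n2 NOR D = ((B NOR D) NOR B) NOR D
n4 = n3 NOR B = (((B NOR D) NOR B) NOR D) NOR B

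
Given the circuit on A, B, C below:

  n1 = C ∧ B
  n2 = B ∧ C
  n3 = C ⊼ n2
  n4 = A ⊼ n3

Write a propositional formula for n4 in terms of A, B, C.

A ⊼ (C ⊼ (B ∧ C))

n2 = B ∧ C
n3 = C ⊼ n2 = C ⊼ (B ∧ C)
n4 = A ⊼ n3 = A ⊼ (C ⊼ (B ∧ C))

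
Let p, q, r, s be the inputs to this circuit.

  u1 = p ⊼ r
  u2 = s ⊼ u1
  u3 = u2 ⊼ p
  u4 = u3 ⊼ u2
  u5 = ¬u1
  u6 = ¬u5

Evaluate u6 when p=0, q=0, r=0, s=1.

u1 = 0 ⊼ 0 = 1
u5 = ¬1 = 0
u6 = ¬0 = 1

1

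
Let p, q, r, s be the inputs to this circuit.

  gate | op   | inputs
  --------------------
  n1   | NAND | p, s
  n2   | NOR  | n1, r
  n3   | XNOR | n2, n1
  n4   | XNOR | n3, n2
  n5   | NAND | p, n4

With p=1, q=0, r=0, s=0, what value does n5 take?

n1 = 1 NAND 0 = 1
n2 = 1 NOR 0 = 0
n3 = 0 XNOR 1 = 0
n4 = 0 XNOR 0 = 1
n5 = 1 NAND 1 = 0

0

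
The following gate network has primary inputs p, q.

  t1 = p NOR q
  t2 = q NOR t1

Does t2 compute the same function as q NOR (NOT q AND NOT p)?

t1 = p NOR q
t2 = q NOR t1 = q NOR (p NOR q)
At p=0, q=0: circuit gives 0, formula gives 0.
At p=1, q=0: circuit gives 1, formula gives 1.
Agrees on all 4 inputs.

Yes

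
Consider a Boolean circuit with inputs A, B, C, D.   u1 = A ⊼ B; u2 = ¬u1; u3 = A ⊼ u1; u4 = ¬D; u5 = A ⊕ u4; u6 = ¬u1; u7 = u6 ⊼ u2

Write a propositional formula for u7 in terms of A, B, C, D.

¬(A ⊼ B) ⊼ ¬(A ⊼ B)

u1 = A ⊼ B
u2 = ¬u1 = ¬(A ⊼ B)
u6 = ¬u1 = ¬(A ⊼ B)
u7 = u6 ⊼ u2 = ¬(A ⊼ B) ⊼ ¬(A ⊼ B)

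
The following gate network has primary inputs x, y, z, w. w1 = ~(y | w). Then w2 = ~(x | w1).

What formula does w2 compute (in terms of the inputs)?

~(x | (~(y | w)))

w1 = ~(y | w)
w2 = ~(x | w1) = ~(x | (~(y | w)))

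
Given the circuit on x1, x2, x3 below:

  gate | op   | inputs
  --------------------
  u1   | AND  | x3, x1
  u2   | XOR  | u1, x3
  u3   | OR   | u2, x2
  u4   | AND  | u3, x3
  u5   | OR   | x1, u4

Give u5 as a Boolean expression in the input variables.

u1 = x3 AND x1
u2 = u1 XOR x3 = (x3 AND x1) XOR x3
u3 = u2 OR x2 = ((x3 AND x1) XOR x3) OR x2
u4 = u3 AND x3 = (((x3 AND x1) XOR x3) OR x2) AND x3
u5 = x1 OR u4 = x1 OR ((((x3 AND x1) XOR x3) OR x2) AND x3)

x1 OR ((((x3 AND x1) XOR x3) OR x2) AND x3)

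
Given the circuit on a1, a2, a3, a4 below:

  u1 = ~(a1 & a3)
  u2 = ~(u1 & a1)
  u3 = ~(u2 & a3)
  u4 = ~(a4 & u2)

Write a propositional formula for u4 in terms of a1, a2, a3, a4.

u1 = ~(a1 & a3)
u2 = ~(u1 & a1) = ~((~(a1 & a3)) & a1)
u4 = ~(a4 & u2) = ~(a4 & (~((~(a1 & a3)) & a1)))

~(a4 & (~((~(a1 & a3)) & a1)))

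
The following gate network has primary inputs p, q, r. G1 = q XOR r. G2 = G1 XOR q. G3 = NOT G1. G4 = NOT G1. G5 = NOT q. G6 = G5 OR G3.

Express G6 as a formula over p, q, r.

G1 = q XOR r
G3 = NOT G1 = NOT (q XOR r)
G5 = NOT q
G6 = G5 OR G3 = NOT q OR NOT (q XOR r)

NOT q OR NOT (q XOR r)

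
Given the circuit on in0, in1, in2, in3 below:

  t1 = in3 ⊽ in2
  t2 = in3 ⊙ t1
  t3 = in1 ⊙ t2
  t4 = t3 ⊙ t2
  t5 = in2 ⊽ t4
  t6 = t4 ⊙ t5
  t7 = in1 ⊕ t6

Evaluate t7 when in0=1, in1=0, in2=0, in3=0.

0

t1 = 0 ⊽ 0 = 1
t2 = 0 ⊙ 1 = 0
t3 = 0 ⊙ 0 = 1
t4 = 1 ⊙ 0 = 0
t5 = 0 ⊽ 0 = 1
t6 = 0 ⊙ 1 = 0
t7 = 0 ⊕ 0 = 0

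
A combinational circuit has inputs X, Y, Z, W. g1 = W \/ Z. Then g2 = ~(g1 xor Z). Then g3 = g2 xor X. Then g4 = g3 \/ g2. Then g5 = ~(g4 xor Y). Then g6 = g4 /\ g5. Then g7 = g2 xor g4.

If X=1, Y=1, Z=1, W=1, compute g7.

g1 = 1 \/ 1 = 1
g2 = ~(1 xor 1) = 1
g3 = 1 xor 1 = 0
g4 = 0 \/ 1 = 1
g7 = 1 xor 1 = 0

0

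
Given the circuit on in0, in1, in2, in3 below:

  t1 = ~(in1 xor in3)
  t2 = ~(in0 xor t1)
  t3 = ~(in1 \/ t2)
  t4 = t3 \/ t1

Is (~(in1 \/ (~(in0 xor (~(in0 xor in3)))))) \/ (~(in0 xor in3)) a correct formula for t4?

t1 = ~(in1 xor in3)
t2 = ~(in0 xor t1) = ~(in0 xor (~(in1 xor in3)))
t3 = ~(in1 \/ t2) = ~(in1 \/ (~(in0 xor (~(in1 xor in3)))))
t4 = t3 \/ t1 = (~(in1 \/ (~(in0 xor (~(in1 xor in3)))))) \/ (~(in1 xor in3))
At in0=0, in1=1, in2=0, in3=0: circuit gives 0, formula gives 1.

No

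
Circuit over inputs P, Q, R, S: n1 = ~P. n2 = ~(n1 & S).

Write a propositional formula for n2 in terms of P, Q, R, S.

n1 = ~P
n2 = ~(n1 & S) = ~(~P & S)

~(~P & S)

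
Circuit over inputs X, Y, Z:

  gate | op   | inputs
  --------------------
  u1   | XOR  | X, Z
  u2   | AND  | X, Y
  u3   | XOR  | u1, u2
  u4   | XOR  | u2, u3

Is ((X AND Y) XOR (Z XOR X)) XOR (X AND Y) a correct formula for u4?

u1 = X XOR Z
u2 = X AND Y
u3 = u1 XOR u2 = (X XOR Z) XOR (X AND Y)
u4 = u2 XOR u3 = (X AND Y) XOR ((X XOR Z) XOR (X AND Y))
At X=0, Y=0, Z=0: circuit gives 0, formula gives 0.
At X=0, Y=0, Z=1: circuit gives 1, formula gives 1.
Agrees on all 8 inputs.

Yes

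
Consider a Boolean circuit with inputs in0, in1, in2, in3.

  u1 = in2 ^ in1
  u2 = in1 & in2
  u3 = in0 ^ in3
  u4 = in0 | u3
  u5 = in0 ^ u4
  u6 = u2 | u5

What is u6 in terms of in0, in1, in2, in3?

u2 = in1 & in2
u3 = in0 ^ in3
u4 = in0 | u3 = in0 | (in0 ^ in3)
u5 = in0 ^ u4 = in0 ^ (in0 | (in0 ^ in3))
u6 = u2 | u5 = (in1 & in2) | (in0 ^ (in0 | (in0 ^ in3)))

(in1 & in2) | (in0 ^ (in0 | (in0 ^ in3)))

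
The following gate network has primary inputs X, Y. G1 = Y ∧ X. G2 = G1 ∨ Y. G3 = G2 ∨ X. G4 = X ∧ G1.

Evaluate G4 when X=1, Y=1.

G1 = 1 ∧ 1 = 1
G4 = 1 ∧ 1 = 1

1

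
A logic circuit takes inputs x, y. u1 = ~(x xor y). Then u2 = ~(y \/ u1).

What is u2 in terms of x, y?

u1 = ~(x xor y)
u2 = ~(y \/ u1) = ~(y \/ (~(x xor y)))

~(y \/ (~(x xor y)))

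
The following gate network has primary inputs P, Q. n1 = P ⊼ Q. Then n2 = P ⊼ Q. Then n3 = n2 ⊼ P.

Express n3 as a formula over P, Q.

(P ⊼ Q) ⊼ P

n2 = P ⊼ Q
n3 = n2 ⊼ P = (P ⊼ Q) ⊼ P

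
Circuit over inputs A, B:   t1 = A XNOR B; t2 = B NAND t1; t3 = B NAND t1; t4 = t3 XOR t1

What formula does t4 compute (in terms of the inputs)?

(B NAND (A XNOR B)) XOR (A XNOR B)

t1 = A XNOR B
t3 = B NAND t1 = B NAND (A XNOR B)
t4 = t3 XOR t1 = (B NAND (A XNOR B)) XOR (A XNOR B)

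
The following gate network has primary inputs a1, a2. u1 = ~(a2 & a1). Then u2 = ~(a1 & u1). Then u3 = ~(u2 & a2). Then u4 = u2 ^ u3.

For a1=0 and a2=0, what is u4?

0

u1 = ~(0 & 0) = 1
u2 = ~(0 & 1) = 1
u3 = ~(1 & 0) = 1
u4 = 1 ^ 1 = 0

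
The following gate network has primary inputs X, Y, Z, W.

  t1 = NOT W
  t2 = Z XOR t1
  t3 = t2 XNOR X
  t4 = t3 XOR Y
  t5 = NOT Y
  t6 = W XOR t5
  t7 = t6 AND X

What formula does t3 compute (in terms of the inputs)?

(Z XOR NOT W) XNOR X

t1 = NOT W
t2 = Z XOR t1 = Z XOR NOT W
t3 = t2 XNOR X = (Z XOR NOT W) XNOR X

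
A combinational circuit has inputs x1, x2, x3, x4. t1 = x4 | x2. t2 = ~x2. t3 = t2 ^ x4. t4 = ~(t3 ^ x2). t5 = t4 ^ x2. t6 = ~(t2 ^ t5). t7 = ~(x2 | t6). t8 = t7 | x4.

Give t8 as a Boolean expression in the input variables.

t2 = ~x2
t3 = t2 ^ x4 = ~x2 ^ x4
t4 = ~(t3 ^ x2) = ~((~x2 ^ x4) ^ x2)
t5 = t4 ^ x2 = (~((~x2 ^ x4) ^ x2)) ^ x2
t6 = ~(t2 ^ t5) = ~(~x2 ^ ((~((~x2 ^ x4) ^ x2)) ^ x2))
t7 = ~(x2 | t6) = ~(x2 | (~(~x2 ^ ((~((~x2 ^ x4) ^ x2)) ^ x2))))
t8 = t7 | x4 = (~(x2 | (~(~x2 ^ ((~((~x2 ^ x4) ^ x2)) ^ x2))))) | x4

(~(x2 | (~(~x2 ^ ((~((~x2 ^ x4) ^ x2)) ^ x2))))) | x4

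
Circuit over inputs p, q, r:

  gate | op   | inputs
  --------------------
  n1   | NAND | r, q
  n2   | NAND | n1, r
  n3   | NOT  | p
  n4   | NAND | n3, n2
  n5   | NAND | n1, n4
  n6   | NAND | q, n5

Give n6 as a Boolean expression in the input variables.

n1 = r NAND q
n2 = n1 NAND r = (r NAND q) NAND r
n3 = NOT p
n4 = n3 NAND n2 = NOT p NAND ((r NAND q) NAND r)
n5 = n1 NAND n4 = (r NAND q) NAND (NOT p NAND ((r NAND q) NAND r))
n6 = q NAND n5 = q NAND ((r NAND q) NAND (NOT p NAND ((r NAND q) NAND r)))

q NAND ((r NAND q) NAND (NOT p NAND ((r NAND q) NAND r)))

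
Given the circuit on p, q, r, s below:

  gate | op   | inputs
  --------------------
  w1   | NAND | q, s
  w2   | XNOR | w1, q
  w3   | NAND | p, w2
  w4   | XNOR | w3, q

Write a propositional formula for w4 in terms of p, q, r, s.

(p NAND ((q NAND s) XNOR q)) XNOR q

w1 = q NAND s
w2 = w1 XNOR q = (q NAND s) XNOR q
w3 = p NAND w2 = p NAND ((q NAND s) XNOR q)
w4 = w3 XNOR q = (p NAND ((q NAND s) XNOR q)) XNOR q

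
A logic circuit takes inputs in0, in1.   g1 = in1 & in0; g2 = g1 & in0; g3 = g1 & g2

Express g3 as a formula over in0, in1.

g1 = in1 & in0
g2 = g1 & in0 = (in1 & in0) & in0
g3 = g1 & g2 = (in1 & in0) & ((in1 & in0) & in0)

(in1 & in0) & ((in1 & in0) & in0)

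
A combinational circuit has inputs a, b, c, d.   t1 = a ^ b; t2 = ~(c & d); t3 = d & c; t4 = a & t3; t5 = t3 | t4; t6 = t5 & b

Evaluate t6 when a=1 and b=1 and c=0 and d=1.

t3 = 1 & 0 = 0
t4 = 1 & 0 = 0
t5 = 0 | 0 = 0
t6 = 0 & 1 = 0

0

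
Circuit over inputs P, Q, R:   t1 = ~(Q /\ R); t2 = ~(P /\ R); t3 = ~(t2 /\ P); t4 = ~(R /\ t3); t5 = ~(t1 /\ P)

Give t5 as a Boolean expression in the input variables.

t1 = ~(Q /\ R)
t5 = ~(t1 /\ P) = ~((~(Q /\ R)) /\ P)

~((~(Q /\ R)) /\ P)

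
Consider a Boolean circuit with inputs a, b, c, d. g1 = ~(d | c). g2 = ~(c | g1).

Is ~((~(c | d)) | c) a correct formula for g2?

Yes

g1 = ~(d | c)
g2 = ~(c | g1) = ~(c | (~(d | c)))
At a=0, b=0, c=0, d=0: circuit gives 0, formula gives 0.
At a=0, b=0, c=0, d=1: circuit gives 1, formula gives 1.
Agrees on all 16 inputs.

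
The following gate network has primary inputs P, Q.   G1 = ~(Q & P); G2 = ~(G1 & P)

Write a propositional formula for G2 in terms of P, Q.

G1 = ~(Q & P)
G2 = ~(G1 & P) = ~((~(Q & P)) & P)

~((~(Q & P)) & P)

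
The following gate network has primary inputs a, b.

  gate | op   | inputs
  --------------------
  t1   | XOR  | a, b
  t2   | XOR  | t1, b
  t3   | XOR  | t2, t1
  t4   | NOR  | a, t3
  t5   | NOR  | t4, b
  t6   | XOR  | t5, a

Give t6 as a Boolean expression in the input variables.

t1 = a XOR b
t2 = t1 XOR b = (a XOR b) XOR b
t3 = t2 XOR t1 = ((a XOR b) XOR b) XOR (a XOR b)
t4 = a NOR t3 = a NOR (((a XOR b) XOR b) XOR (a XOR b))
t5 = t4 NOR b = (a NOR (((a XOR b) XOR b) XOR (a XOR b))) NOR b
t6 = t5 XOR a = ((a NOR (((a XOR b) XOR b) XOR (a XOR b))) NOR b) XOR a

((a NOR (((a XOR b) XOR b) XOR (a XOR b))) NOR b) XOR a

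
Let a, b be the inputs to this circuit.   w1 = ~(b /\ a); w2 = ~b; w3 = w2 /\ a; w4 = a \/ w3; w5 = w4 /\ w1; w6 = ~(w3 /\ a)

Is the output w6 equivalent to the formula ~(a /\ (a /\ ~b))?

w2 = ~b
w3 = w2 /\ a = ~b /\ a
w6 = ~(w3 /\ a) = ~((~b /\ a) /\ a)
At a=1, b=0: circuit gives 0, formula gives 0.
At a=0, b=0: circuit gives 1, formula gives 1.
Agrees on all 4 inputs.

Yes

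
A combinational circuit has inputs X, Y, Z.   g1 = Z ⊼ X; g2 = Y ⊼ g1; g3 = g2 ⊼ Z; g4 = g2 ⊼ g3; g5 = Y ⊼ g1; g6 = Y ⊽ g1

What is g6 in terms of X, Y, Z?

g1 = Z ⊼ X
g6 = Y ⊽ g1 = Y ⊽ (Z ⊼ X)

Y ⊽ (Z ⊼ X)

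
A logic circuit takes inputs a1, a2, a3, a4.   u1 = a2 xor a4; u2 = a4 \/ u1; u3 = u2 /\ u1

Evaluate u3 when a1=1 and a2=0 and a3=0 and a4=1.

1

u1 = 0 xor 1 = 1
u2 = 1 \/ 1 = 1
u3 = 1 /\ 1 = 1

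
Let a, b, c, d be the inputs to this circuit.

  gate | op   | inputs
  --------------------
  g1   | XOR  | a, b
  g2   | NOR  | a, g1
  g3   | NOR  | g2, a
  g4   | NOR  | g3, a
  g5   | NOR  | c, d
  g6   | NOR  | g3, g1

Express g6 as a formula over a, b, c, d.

((a NOR (a XOR b)) NOR a) NOR (a XOR b)

g1 = a XOR b
g2 = a NOR g1 = a NOR (a XOR b)
g3 = g2 NOR a = (a NOR (a XOR b)) NOR a
g6 = g3 NOR g1 = ((a NOR (a XOR b)) NOR a) NOR (a XOR b)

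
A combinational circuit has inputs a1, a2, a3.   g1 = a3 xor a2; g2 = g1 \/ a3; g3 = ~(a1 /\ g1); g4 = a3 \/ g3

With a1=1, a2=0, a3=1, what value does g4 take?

g1 = 1 xor 0 = 1
g3 = ~(1 /\ 1) = 0
g4 = 1 \/ 0 = 1

1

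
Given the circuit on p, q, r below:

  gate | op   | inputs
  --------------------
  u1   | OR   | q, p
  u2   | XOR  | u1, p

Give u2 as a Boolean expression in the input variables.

u1 = q OR p
u2 = u1 XOR p = (q OR p) XOR p

(q OR p) XOR p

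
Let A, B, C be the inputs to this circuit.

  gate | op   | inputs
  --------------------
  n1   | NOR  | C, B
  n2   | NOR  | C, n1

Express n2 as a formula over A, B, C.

C NOR (C NOR B)

n1 = C NOR B
n2 = C NOR n1 = C NOR (C NOR B)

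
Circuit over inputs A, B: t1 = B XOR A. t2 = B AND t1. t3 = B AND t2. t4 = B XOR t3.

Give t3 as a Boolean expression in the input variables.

B AND (B AND (B XOR A))

t1 = B XOR A
t2 = B AND t1 = B AND (B XOR A)
t3 = B AND t2 = B AND (B AND (B XOR A))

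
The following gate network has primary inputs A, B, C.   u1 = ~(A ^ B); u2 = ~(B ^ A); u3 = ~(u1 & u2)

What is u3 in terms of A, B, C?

~((~(A ^ B)) & (~(B ^ A)))

u1 = ~(A ^ B)
u2 = ~(B ^ A)
u3 = ~(u1 & u2) = ~((~(A ^ B)) & (~(B ^ A)))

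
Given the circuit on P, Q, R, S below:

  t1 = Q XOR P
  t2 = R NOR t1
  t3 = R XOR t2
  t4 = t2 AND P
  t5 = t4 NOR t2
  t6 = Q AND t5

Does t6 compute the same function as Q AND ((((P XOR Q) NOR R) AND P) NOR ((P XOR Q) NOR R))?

Yes

t1 = Q XOR P
t2 = R NOR t1 = R NOR (Q XOR P)
t4 = t2 AND P = (R NOR (Q XOR P)) AND P
t5 = t4 NOR t2 = ((R NOR (Q XOR P)) AND P) NOR (R NOR (Q XOR P))
t6 = Q AND t5 = Q AND (((R NOR (Q XOR P)) AND P) NOR (R NOR (Q XOR P)))
At P=0, Q=0, R=0, S=0: circuit gives 0, formula gives 0.
At P=0, Q=1, R=0, S=0: circuit gives 1, formula gives 1.
Agrees on all 16 inputs.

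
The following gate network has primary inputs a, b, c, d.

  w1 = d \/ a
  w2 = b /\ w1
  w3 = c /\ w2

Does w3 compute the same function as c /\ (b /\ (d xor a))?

No

w1 = d \/ a
w2 = b /\ w1 = b /\ (d \/ a)
w3 = c /\ w2 = c /\ (b /\ (d \/ a))
At a=1, b=1, c=1, d=1: circuit gives 1, formula gives 0.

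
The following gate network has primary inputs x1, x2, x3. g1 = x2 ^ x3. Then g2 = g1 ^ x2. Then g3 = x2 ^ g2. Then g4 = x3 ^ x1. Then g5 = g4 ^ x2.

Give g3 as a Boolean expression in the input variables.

g1 = x2 ^ x3
g2 = g1 ^ x2 = (x2 ^ x3) ^ x2
g3 = x2 ^ g2 = x2 ^ ((x2 ^ x3) ^ x2)

x2 ^ ((x2 ^ x3) ^ x2)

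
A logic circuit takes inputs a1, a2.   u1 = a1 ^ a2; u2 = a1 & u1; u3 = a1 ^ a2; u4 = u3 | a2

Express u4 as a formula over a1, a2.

(a1 ^ a2) | a2

u3 = a1 ^ a2
u4 = u3 | a2 = (a1 ^ a2) | a2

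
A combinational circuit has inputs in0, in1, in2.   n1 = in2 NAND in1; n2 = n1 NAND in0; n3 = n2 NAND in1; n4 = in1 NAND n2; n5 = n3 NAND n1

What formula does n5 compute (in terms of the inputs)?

n1 = in2 NAND in1
n2 = n1 NAND in0 = (in2 NAND in1) NAND in0
n3 = n2 NAND in1 = ((in2 NAND in1) NAND in0) NAND in1
n5 = n3 NAND n1 = (((in2 NAND in1) NAND in0) NAND in1) NAND (in2 NAND in1)

(((in2 NAND in1) NAND in0) NAND in1) NAND (in2 NAND in1)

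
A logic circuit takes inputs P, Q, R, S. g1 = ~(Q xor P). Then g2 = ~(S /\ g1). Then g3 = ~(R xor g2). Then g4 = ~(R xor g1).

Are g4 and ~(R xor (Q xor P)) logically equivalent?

No

g1 = ~(Q xor P)
g4 = ~(R xor g1) = ~(R xor (~(Q xor P)))
At P=0, Q=0, R=0, S=0: circuit gives 0, formula gives 1.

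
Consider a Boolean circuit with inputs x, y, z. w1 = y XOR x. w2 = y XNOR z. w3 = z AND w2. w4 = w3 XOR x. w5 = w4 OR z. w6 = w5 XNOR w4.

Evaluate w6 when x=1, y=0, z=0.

1

w2 = 0 XNOR 0 = 1
w3 = 0 AND 1 = 0
w4 = 0 XOR 1 = 1
w5 = 1 OR 0 = 1
w6 = 1 XNOR 1 = 1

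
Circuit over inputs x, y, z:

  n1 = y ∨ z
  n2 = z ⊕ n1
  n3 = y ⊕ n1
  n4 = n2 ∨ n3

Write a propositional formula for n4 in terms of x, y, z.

(z ⊕ (y ∨ z)) ∨ (y ⊕ (y ∨ z))

n1 = y ∨ z
n2 = z ⊕ n1 = z ⊕ (y ∨ z)
n3 = y ⊕ n1 = y ⊕ (y ∨ z)
n4 = n2 ∨ n3 = (z ⊕ (y ∨ z)) ∨ (y ⊕ (y ∨ z))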